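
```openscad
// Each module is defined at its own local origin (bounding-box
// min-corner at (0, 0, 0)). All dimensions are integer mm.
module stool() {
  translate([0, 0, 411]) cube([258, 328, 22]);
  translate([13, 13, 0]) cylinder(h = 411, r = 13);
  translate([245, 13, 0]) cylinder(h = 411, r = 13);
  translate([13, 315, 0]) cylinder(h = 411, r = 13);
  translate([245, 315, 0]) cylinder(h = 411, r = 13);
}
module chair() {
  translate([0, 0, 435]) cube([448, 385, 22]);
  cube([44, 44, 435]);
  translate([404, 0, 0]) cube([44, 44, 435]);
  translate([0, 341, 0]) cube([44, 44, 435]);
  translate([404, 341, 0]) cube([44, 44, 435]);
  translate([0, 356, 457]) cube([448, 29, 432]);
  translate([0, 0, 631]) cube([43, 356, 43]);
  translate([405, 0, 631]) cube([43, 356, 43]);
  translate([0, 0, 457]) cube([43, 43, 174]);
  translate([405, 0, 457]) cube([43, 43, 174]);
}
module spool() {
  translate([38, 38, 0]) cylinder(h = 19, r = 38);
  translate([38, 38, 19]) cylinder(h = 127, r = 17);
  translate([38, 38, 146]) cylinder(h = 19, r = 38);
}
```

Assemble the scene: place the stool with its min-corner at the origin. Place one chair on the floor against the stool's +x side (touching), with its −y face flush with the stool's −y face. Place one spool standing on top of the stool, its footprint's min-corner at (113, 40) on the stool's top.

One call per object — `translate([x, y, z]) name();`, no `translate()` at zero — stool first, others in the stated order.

stool();
translate([258, 0, 0]) chair();
translate([113, 40, 433]) spool();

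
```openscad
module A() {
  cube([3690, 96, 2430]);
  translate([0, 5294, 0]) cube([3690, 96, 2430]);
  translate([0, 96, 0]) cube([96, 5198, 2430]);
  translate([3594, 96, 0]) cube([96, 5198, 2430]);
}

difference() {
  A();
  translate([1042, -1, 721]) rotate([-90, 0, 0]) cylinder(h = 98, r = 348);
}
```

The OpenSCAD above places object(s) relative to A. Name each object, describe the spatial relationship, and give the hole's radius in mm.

A is a house frame. The house frame has a circular hole through its front wall. The hole's radius is 348 mm.

The subtracted cylinder has r = 348 mm.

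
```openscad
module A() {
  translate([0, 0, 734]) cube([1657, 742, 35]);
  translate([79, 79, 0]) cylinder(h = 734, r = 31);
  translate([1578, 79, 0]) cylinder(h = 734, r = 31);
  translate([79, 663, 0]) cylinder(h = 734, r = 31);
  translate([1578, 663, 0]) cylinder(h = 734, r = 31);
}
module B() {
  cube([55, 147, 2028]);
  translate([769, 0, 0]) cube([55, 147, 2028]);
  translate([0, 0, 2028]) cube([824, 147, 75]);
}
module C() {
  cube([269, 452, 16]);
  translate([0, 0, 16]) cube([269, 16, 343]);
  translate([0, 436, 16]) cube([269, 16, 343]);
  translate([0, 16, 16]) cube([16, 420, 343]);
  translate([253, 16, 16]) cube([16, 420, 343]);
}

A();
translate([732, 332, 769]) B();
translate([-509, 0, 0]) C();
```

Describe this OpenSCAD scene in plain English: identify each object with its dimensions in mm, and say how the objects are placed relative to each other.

A is a table: top 1657 mm (x) × 742 mm (y), 35 mm thick, upper face at z = 769 mm, on four round legs of 62 mm diameter, each leg's bounding box inset 48 mm from the nearest pair of top edges, running from z = 0 to the bottom of the top.

B is a door frame. The clear opening is 714 mm wide and 2028 mm high. Two 55 mm wide jambs, 147 mm deep, stand either side of the opening from the floor to the top of the opening. A 75 mm thick head sits across the top of both jambs, spanning the full outside width of the frame.

C is an open-topped rectangular box: outside dimensions 269×452×359 mm, with a uniform wall and base thickness of 16 mm. The base is a full 269×452 slab on the floor; four walls sit on top of the base. The front and back walls (the −y and +y sides) span the full width; the two side walls fit between them.

The door frame is on top of the table. The open box is on the floor beside the table on its −x side.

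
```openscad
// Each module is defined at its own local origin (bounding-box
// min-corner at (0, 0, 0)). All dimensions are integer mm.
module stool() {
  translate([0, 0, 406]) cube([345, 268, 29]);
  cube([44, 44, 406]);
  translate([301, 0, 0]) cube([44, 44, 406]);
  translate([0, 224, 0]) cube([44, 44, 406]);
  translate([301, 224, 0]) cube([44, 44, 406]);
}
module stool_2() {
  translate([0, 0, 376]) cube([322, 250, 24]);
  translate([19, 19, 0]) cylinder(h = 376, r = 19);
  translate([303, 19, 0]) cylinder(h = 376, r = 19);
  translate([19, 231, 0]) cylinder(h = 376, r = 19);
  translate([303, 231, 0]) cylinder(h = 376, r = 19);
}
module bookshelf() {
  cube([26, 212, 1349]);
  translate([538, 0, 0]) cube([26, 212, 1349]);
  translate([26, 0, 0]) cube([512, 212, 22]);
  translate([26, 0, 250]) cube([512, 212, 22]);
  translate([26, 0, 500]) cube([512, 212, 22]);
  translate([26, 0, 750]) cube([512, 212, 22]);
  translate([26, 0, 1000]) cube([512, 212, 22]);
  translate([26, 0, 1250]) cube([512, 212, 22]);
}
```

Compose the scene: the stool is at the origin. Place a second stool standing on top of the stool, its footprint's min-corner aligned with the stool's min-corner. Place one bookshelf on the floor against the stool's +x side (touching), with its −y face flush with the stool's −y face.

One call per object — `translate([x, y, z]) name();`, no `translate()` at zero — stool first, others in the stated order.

stool();
translate([0, 0, 435]) stool_2();
translate([345, 0, 0]) bookshelf();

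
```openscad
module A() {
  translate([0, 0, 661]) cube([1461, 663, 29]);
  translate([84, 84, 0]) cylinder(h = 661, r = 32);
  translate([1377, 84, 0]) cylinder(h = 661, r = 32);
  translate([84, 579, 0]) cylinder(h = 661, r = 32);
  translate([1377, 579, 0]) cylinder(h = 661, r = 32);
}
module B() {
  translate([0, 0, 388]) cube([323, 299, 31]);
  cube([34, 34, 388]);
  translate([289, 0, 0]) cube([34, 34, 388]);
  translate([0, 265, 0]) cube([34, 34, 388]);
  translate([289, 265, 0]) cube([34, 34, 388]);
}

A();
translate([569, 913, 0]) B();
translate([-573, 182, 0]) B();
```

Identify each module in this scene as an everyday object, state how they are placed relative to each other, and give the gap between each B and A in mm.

Each stool's nearest face is 250 mm from the table's bounding box.

A is a table. B is a stool. Two stools sit around the table at the +y, −x sides. The gap between each stool and the table is 250 mm.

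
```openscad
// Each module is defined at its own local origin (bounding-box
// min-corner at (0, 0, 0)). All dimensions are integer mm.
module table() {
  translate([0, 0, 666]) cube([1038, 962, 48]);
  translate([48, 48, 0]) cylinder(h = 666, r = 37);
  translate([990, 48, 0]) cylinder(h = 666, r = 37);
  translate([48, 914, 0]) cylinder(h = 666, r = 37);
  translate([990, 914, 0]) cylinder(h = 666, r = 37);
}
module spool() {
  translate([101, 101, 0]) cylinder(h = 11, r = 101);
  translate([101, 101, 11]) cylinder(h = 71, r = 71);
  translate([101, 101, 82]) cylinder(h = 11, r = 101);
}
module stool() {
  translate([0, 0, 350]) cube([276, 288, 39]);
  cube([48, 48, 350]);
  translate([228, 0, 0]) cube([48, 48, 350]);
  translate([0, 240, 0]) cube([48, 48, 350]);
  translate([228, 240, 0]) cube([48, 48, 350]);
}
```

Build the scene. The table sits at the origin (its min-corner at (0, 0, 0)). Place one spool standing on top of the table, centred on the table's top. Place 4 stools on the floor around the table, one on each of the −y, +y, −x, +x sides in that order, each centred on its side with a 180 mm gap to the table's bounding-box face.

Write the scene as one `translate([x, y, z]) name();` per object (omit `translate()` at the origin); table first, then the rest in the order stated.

table();
translate([418, 380, 714]) spool();
translate([381, -468, 0]) stool();
translate([381, 1142, 0]) stool();
translate([-456, 337, 0]) stool();
translate([1218, 337, 0]) stool();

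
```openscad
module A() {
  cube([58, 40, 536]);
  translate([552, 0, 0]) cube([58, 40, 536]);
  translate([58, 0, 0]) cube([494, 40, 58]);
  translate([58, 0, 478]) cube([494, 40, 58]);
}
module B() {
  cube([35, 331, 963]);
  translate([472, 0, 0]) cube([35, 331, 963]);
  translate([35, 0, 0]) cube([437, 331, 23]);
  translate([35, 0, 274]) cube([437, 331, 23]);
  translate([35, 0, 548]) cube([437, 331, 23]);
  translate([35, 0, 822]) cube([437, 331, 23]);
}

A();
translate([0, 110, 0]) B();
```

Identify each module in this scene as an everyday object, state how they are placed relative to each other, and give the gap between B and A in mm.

A is a picture frame. B is a bookshelf. The bookshelf is on the floor beside the picture frame on its +y side. The gap between the bookshelf and the picture frame is 70 mm.

The bookshelf's nearest face is 70 mm from the picture frame's +y face.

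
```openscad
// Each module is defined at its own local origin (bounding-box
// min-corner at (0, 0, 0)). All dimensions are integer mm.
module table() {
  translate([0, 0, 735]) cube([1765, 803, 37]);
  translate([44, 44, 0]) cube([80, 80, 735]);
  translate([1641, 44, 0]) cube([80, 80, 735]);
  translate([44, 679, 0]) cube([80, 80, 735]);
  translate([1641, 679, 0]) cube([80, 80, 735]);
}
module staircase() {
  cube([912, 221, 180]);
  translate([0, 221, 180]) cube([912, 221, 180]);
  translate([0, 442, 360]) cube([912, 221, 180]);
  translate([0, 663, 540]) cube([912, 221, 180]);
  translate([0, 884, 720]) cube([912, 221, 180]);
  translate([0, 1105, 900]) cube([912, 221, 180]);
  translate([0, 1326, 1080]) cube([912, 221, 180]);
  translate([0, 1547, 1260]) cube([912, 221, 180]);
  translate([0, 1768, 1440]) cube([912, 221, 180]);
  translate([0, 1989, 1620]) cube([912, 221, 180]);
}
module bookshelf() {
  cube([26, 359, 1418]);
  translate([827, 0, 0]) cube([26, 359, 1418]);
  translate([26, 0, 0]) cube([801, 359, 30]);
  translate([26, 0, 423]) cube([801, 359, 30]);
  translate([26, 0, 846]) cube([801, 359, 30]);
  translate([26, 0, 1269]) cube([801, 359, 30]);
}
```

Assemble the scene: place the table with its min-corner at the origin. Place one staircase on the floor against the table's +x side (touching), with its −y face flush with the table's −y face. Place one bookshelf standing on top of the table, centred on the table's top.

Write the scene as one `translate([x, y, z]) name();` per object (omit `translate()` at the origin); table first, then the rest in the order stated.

table();
translate([1765, 0, 0]) staircase();
translate([456, 222, 772]) bookshelf();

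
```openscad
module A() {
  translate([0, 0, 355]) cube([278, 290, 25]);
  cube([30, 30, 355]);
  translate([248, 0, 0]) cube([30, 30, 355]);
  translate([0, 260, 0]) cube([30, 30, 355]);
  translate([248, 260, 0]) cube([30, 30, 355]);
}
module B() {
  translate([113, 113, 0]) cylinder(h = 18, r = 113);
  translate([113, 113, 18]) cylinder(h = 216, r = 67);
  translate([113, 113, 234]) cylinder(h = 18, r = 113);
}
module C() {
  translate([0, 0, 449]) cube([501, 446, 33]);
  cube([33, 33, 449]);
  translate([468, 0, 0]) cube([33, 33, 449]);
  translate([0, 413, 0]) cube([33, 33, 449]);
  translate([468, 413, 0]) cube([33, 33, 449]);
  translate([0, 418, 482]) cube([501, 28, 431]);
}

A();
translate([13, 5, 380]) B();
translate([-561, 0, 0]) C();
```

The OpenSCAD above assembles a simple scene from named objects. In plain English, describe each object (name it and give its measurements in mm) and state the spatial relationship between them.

A is a simple wooden stool: a rectangular seat 278 mm (x) by 290 mm (y), 25 mm thick, top face at z = 380 mm, on four square legs, each 30×30 mm in cross-section. The legs rest on z = 0, each flush with a corner of the seat.

B is a spool: two coaxial disc flanges of radius 113 mm and thickness 18 mm, joined by a core cylinder of radius 67 mm and height 216 mm. The lower flange rests on z = 0 and the three cylinders share a vertical axis.

C is a chair. The seat is a 501×446×33 mm slab with its top at z = 482 mm, on four 33×33 mm corner legs (flush with the seat edges, standing on z = 0). A flat backrest 28 mm thick, 431 mm tall, spans the full seat width and rises from the seat top along its +y edge, rear face flush with the rear of the seat.

The spool is on top of the stool. The chair is on the floor beside the stool on its −x side.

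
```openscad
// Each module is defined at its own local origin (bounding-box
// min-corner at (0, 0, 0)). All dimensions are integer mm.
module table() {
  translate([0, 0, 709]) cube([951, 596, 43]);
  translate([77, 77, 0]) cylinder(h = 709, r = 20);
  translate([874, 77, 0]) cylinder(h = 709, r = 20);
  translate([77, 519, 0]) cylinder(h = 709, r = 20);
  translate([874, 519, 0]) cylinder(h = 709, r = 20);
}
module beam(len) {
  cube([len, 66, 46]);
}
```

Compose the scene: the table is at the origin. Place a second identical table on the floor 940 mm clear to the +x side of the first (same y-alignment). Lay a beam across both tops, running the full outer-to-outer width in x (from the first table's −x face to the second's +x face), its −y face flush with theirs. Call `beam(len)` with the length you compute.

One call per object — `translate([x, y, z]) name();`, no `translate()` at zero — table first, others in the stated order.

table();
translate([1891, 0, 0]) table();
translate([0, 0, 752]) beam(2842);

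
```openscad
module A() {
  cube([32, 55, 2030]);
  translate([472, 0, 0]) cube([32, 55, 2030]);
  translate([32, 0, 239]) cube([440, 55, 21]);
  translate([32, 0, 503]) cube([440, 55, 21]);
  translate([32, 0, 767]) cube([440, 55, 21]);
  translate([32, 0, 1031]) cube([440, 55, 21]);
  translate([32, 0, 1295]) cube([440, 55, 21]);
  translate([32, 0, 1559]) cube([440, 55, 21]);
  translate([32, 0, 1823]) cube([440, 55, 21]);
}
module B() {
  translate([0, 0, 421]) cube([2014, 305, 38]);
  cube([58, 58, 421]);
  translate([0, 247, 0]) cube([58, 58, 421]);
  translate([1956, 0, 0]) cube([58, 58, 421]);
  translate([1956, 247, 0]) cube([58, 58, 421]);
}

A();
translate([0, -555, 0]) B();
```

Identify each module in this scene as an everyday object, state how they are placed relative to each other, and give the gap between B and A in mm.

A is a ladder. B is a bench. The bench is on the floor beside the ladder on its −y side. The gap between the bench and the ladder is 250 mm.

The bench's nearest face is 250 mm from the ladder's −y face.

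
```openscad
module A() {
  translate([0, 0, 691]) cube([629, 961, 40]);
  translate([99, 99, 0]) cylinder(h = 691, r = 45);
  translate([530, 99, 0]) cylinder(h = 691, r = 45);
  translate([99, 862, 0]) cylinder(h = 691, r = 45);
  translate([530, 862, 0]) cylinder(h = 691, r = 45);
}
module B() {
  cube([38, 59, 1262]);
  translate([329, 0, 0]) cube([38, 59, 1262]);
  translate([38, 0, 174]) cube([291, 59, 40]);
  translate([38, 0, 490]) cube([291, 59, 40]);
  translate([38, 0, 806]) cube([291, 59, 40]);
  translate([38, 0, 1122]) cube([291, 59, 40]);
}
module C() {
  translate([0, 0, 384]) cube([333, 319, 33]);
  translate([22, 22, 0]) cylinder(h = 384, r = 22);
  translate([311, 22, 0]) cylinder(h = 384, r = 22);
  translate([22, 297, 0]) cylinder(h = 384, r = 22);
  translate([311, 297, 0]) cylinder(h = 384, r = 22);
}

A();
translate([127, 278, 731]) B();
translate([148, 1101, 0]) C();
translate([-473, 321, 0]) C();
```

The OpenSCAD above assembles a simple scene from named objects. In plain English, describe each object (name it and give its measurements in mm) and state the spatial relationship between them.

A is a rectangular dining table. The top is 629×961×40 mm with its upper surface at z = 731 mm. It stands on four round legs of 90 mm diameter, each leg's bounding box inset 54 mm from the nearest pair of top edges, running from the floor to the underside of the top.

B is a wooden ladder with two side rails of 38×59 mm section and 1262 mm height, set 367 mm apart overall. Between them run 4 rectangular rungs (59 mm deep, 40 mm thick), front faces flush with the rails' −y face. The bottom of the first rung is 174 mm above the floor and each subsequent rung is 316 mm higher than the one below.

C is a four-legged stool. The seat is a 333×319×33 mm slab whose top surface is at z = 417 mm; four round legs, each 44 mm in diameter, run from the floor (z = 0) to the underside of the seat, each leg's axis is inset half a diameter from the nearest pair of seat edges (so the leg's bounding box is flush with the corner).

The ladder is on top of the table. Two stools sit around the table at the +y, −x sides.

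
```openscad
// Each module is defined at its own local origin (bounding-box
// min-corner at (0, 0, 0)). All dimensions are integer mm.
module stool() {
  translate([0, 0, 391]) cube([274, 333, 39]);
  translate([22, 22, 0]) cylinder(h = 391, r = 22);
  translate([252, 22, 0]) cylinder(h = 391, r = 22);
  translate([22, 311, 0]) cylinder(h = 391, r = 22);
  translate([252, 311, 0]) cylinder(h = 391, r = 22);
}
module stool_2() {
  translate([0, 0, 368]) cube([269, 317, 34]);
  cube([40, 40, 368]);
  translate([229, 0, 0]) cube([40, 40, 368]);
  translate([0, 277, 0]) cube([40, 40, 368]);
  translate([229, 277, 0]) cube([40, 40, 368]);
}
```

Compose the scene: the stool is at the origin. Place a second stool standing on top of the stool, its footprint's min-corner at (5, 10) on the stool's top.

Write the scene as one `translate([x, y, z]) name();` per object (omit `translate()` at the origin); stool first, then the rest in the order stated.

stool();
translate([5, 10, 430]) stool_2();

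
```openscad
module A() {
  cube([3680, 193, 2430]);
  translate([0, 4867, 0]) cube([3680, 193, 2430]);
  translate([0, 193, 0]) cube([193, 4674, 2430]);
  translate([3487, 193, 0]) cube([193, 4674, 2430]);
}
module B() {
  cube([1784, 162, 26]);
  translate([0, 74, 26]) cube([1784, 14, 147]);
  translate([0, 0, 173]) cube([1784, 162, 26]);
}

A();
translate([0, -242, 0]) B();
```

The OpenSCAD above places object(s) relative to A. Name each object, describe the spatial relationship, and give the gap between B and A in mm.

A is a house frame. B is an I-beam. The I-beam is on the floor beside the house frame on its −y side. The gap between the I-beam and the house frame is 80 mm.

The I-beam's nearest face is 80 mm from the house frame's −y face.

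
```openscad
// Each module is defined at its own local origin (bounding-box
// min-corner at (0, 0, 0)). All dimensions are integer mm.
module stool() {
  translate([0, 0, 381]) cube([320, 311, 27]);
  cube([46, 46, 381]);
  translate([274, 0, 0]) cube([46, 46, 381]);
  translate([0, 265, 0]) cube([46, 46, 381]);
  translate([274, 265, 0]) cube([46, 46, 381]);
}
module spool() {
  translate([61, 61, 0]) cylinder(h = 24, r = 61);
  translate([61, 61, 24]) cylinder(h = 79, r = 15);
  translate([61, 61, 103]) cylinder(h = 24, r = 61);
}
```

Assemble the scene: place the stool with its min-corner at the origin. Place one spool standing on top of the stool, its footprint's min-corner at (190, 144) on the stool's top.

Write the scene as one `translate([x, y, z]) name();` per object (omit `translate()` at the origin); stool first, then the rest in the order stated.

stool();
translate([190, 144, 408]) spool();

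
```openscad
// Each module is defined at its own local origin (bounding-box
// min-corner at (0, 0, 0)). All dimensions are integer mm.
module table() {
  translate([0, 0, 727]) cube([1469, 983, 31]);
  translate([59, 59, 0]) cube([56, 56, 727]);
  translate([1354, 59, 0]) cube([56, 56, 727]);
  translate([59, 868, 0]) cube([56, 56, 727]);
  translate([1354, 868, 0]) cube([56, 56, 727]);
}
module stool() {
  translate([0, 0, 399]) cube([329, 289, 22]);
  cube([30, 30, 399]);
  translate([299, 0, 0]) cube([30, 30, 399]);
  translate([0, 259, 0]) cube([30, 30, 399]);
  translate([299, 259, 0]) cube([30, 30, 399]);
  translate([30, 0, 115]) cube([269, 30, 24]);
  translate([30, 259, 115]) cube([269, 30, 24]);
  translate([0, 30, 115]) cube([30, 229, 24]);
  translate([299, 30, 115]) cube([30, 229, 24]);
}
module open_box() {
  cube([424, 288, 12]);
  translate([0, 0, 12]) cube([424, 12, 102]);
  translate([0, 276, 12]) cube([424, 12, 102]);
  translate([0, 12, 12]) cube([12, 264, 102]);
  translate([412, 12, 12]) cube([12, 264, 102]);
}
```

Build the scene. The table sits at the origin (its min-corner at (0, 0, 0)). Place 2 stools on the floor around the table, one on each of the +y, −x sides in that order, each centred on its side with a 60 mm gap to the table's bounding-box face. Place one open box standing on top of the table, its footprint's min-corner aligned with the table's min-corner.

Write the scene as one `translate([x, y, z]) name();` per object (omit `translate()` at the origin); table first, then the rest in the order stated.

table();
translate([570, 1043, 0]) stool();
translate([-389, 347, 0]) stool();
translate([0, 0, 758]) open_box();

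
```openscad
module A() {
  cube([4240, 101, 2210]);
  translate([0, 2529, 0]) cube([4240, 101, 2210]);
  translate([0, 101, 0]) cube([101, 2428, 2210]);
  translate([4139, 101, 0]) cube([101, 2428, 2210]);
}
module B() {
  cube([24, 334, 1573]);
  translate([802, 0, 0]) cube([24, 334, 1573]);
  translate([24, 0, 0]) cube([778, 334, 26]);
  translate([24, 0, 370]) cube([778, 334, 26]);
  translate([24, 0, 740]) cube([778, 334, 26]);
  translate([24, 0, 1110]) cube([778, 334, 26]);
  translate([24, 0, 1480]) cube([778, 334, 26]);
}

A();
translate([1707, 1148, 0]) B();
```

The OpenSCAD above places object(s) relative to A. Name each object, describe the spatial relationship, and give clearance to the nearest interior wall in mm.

Clearances: x = 1606, y = 1047; minimum 1047 mm.

A is a house frame. B is a bookshelf. The bookshelf sits inside the house frame, centred. The clearance to the nearest interior wall is 1047 mm.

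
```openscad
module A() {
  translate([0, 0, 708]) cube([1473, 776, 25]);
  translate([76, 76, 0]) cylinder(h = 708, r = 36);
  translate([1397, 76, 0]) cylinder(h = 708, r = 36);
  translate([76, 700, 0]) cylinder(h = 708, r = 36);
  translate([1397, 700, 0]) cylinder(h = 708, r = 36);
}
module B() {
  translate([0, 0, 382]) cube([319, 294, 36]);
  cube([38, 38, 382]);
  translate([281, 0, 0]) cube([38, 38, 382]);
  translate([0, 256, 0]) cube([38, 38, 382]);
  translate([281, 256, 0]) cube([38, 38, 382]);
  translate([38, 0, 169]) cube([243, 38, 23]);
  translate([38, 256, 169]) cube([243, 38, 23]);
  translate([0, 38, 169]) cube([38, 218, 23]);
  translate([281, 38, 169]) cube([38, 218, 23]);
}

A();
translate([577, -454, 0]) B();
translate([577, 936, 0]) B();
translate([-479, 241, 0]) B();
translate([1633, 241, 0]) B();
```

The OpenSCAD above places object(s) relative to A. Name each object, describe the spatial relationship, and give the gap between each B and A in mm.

A is a table. B is a stool. Four stools sit around the table at the −y, +y, −x, +x sides. The gap between each stool and the table is 160 mm.

Each stool's nearest face is 160 mm from the table's bounding box.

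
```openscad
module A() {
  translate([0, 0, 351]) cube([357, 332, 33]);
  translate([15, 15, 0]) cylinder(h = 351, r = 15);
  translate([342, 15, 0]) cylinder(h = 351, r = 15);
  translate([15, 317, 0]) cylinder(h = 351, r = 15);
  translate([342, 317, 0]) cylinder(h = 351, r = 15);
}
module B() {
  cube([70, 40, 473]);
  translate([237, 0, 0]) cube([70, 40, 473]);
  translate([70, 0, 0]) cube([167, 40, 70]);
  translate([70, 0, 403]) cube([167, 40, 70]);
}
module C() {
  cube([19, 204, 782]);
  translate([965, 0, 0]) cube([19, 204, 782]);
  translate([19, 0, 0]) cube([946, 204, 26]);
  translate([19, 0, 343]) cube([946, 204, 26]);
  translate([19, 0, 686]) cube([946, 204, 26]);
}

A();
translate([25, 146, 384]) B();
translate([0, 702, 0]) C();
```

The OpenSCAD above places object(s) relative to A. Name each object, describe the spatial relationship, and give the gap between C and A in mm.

The bookshelf's nearest face is 370 mm from the stool's +y face.

A is a stool. B is a picture frame. C is a bookshelf. The picture frame is on top of the stool, centred. The bookshelf is on the floor beside the stool on its +y side. The gap between the bookshelf and the stool is 370 mm.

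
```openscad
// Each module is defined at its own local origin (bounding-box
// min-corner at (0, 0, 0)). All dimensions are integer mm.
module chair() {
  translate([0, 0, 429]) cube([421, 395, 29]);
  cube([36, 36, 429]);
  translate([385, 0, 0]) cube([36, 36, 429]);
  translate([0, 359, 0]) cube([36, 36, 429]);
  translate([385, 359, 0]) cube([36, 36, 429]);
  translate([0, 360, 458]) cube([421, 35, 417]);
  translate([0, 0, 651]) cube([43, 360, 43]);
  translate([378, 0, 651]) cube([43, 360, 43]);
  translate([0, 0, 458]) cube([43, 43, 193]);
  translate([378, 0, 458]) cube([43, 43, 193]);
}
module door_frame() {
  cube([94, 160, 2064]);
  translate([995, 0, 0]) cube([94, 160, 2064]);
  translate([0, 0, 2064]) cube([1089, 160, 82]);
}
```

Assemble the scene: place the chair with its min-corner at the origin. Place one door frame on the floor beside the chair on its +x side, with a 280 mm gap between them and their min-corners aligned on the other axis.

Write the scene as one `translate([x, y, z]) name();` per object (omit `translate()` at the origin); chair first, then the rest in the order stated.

chair();
translate([701, 0, 0]) door_frame();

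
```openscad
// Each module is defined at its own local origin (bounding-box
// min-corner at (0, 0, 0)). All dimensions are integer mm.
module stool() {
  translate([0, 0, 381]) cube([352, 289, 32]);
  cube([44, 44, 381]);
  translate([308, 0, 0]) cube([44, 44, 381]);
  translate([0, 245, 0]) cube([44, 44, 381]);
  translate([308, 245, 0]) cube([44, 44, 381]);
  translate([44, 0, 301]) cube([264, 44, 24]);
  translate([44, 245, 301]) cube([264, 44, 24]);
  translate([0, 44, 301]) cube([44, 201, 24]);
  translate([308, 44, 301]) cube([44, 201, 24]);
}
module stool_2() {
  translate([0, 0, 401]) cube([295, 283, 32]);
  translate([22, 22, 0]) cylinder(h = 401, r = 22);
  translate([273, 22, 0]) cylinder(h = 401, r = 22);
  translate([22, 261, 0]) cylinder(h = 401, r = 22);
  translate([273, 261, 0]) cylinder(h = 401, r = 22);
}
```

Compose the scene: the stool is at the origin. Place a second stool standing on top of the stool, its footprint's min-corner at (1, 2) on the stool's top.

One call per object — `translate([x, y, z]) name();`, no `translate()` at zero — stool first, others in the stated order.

stool();
translate([1, 2, 413]) stool_2();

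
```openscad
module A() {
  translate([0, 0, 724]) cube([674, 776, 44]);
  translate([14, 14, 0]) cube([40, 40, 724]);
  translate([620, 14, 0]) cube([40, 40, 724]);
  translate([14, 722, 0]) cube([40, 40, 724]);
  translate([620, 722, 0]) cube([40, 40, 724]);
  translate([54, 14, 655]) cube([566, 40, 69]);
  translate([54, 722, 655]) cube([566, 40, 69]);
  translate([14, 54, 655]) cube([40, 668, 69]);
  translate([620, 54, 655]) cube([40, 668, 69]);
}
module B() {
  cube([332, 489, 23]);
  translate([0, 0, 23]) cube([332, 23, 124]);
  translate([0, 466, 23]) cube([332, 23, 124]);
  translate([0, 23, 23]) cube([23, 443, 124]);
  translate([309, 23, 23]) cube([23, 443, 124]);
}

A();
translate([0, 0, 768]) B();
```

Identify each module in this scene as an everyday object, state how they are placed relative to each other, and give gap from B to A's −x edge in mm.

A is a table. B is an open box. The open box is on top of the table. The gap from the open box to the table's −x edge is 0 mm.

The open box's min-x is at 0; the table's min-x is 0; gap = 0 mm.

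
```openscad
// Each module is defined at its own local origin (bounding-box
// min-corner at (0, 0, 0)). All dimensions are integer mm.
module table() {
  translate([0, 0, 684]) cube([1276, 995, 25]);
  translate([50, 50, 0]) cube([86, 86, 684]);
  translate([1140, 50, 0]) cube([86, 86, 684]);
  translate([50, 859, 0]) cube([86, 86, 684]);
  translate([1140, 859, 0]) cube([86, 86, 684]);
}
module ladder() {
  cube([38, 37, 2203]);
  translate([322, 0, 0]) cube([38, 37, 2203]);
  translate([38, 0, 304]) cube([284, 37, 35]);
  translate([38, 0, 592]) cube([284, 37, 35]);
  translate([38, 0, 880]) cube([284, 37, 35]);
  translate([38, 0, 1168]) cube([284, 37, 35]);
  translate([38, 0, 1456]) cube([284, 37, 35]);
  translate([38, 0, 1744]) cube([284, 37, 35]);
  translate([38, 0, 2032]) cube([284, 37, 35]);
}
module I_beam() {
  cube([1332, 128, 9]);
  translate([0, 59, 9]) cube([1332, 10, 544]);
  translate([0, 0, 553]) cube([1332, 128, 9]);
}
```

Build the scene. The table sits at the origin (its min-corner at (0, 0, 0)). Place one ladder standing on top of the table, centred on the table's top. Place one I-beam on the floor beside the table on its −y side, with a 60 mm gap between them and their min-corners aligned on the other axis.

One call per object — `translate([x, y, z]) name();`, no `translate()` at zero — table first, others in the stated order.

table();
translate([458, 479, 709]) ladder();
translate([0, -188, 0]) I_beam();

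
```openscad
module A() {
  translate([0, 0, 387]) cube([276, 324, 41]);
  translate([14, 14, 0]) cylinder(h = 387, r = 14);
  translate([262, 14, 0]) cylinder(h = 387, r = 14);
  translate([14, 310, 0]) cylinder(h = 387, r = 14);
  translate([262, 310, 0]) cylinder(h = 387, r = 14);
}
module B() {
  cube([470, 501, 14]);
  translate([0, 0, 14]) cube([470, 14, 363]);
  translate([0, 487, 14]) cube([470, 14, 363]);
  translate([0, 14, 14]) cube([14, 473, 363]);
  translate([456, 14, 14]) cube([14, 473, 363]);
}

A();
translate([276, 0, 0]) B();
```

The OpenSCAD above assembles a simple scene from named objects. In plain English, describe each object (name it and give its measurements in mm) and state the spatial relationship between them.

A is a four-legged stool. The seat is a 276×324×41 mm slab whose top surface is at z = 428 mm; four round legs, each 28 mm in diameter, run from the floor (z = 0) to the underside of the seat, each leg's axis is inset half a diameter from the nearest pair of seat edges (so the leg's bounding box is flush with the corner).

B is an open-topped rectangular box: outside dimensions 470×501×377 mm, with a uniform wall and base thickness of 14 mm. The base is a full 470×501 slab on the floor; four walls sit on top of the base. The front and back walls (the −y and +y sides) span the full width; the two side walls fit between them.

The open box is against the stool's +x side, with their −y faces flush.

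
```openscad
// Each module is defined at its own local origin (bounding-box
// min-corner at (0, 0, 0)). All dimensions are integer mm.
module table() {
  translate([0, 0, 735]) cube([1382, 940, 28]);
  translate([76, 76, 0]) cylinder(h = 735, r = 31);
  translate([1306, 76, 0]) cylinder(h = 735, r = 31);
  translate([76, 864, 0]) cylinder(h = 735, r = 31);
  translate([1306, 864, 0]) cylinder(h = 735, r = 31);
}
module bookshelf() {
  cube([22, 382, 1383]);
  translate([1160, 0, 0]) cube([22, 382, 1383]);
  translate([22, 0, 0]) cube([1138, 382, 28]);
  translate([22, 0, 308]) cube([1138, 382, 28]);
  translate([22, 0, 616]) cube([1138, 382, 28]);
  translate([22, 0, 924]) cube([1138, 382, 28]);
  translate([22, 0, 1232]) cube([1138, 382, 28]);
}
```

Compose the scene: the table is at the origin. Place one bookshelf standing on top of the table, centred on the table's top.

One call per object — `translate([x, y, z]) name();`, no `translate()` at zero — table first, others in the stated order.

table();
translate([100, 279, 763]) bookshelf();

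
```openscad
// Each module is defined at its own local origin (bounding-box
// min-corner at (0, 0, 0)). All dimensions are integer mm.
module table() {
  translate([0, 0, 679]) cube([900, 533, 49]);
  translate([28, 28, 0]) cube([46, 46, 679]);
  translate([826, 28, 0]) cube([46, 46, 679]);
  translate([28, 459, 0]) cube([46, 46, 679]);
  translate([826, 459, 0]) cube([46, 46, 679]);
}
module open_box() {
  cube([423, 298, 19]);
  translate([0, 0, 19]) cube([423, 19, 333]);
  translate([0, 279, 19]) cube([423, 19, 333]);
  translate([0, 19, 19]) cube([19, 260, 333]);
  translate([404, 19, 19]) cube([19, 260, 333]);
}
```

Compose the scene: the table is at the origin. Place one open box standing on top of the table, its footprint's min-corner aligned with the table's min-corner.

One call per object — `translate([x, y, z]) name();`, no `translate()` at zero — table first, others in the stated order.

table();
translate([0, 0, 728]) open_box();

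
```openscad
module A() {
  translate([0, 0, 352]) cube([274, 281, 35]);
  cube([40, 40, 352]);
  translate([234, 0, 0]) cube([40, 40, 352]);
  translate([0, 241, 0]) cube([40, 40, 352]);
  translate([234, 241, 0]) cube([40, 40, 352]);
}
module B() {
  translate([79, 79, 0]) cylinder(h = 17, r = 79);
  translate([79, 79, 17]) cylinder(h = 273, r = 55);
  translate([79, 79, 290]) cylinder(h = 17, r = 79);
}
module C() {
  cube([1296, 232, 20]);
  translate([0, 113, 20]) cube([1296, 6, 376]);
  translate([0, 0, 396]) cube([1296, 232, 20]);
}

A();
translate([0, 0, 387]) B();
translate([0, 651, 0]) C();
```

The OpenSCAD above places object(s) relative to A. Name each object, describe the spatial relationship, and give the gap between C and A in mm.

The I-beam's nearest face is 370 mm from the stool's +y face.

A is a stool. B is a spool. C is an I-beam. The spool is on top of the stool. The I-beam is on the floor beside the stool on its +y side. The gap between the I-beam and the stool is 370 mm.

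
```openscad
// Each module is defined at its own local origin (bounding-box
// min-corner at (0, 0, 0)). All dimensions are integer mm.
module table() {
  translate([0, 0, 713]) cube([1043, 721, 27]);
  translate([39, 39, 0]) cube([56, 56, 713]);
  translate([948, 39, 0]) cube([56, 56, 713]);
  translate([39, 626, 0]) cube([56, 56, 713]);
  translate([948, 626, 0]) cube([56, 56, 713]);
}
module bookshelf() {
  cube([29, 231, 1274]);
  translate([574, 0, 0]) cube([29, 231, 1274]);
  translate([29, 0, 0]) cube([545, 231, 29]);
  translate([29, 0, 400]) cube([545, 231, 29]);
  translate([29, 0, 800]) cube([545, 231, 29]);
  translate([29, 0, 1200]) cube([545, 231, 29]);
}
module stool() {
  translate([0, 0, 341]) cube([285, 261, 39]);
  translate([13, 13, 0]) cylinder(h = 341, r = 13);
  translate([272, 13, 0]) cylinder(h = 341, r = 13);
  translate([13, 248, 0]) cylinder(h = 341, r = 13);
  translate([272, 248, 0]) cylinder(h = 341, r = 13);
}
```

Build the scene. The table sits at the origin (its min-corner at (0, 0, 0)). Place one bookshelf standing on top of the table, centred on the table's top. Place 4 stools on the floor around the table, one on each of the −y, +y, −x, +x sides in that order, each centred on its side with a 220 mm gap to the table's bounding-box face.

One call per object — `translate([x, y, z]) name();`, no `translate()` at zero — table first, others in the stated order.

table();
translate([220, 245, 740]) bookshelf();
translate([379, -481, 0]) stool();
translate([379, 941, 0]) stool();
translate([-505, 230, 0]) stool();
translate([1263, 230, 0]) stool();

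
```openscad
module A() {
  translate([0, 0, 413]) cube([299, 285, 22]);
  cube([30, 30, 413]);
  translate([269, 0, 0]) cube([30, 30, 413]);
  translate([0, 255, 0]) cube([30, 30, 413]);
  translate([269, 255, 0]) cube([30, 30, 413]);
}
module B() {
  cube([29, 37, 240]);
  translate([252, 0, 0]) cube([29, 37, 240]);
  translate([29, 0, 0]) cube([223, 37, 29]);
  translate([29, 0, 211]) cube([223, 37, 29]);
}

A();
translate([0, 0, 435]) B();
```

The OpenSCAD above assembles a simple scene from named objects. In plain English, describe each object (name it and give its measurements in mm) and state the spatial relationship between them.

A is a four-legged stool. The seat is 299×285 mm, 22 mm thick, top at z = 435 mm. It stands on four square legs, each 30×30 mm in cross-section, from z = 0 to the seat underside, each flush with a corner of the seat.

B is a picture frame with a 223×182 mm rectangular opening (x by z) and a uniform 29 mm border on every side. Frame depth is 37 mm along y. It is built from two vertical stiles running the full outside height and two horizontal rails spanning the gap between the stiles.

The picture frame is on top of the stool.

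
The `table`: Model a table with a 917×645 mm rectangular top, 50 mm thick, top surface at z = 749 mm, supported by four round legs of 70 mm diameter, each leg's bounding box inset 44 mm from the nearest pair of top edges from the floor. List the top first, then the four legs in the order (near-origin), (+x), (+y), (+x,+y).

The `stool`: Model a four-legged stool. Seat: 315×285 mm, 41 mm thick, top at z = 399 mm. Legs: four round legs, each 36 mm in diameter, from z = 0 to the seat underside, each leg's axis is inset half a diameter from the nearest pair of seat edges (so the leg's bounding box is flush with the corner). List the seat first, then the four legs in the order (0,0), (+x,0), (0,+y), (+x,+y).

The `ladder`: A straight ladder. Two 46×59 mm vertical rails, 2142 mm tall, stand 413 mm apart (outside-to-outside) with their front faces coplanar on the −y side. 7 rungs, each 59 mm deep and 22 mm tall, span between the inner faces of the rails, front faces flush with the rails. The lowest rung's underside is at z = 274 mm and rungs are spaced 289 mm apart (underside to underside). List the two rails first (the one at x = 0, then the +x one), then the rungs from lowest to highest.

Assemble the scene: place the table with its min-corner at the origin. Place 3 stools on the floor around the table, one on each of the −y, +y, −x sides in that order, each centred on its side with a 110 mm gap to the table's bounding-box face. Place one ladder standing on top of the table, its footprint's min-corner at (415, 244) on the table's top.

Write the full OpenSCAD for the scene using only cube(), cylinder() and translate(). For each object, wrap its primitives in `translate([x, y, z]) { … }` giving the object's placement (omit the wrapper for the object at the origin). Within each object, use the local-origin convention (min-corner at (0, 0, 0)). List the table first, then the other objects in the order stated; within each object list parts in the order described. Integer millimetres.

translate([0, 0, 699]) cube([917, 645, 50]);
translate([79, 79, 0]) cylinder(h = 699, r = 35);
translate([838, 79, 0]) cylinder(h = 699, r = 35);
translate([79, 566, 0]) cylinder(h = 699, r = 35);
translate([838, 566, 0]) cylinder(h = 699, r = 35);
translate([301, -395, 0]) {
  translate([0, 0, 358]) cube([315, 285, 41]);
  translate([18, 18, 0]) cylinder(h = 358, r = 18);
  translate([297, 18, 0]) cylinder(h = 358, r = 18);
  translate([18, 267, 0]) cylinder(h = 358, r = 18);
  translate([297, 267, 0]) cylinder(h = 358, r = 18);
}
translate([301, 755, 0]) {
  translate([0, 0, 358]) cube([315, 285, 41]);
  translate([18, 18, 0]) cylinder(h = 358, r = 18);
  translate([297, 18, 0]) cylinder(h = 358, r = 18);
  translate([18, 267, 0]) cylinder(h = 358, r = 18);
  translate([297, 267, 0]) cylinder(h = 358, r = 18);
}
translate([-425, 180, 0]) {
  translate([0, 0, 358]) cube([315, 285, 41]);
  translate([18, 18, 0]) cylinder(h = 358, r = 18);
  translate([297, 18, 0]) cylinder(h = 358, r = 18);
  translate([18, 267, 0]) cylinder(h = 358, r = 18);
  translate([297, 267, 0]) cylinder(h = 358, r = 18);
}
translate([415, 244, 749]) {
  cube([46, 59, 2142]);
  translate([367, 0, 0]) cube([46, 59, 2142]);
  translate([46, 0, 274]) cube([321, 59, 22]);
  translate([46, 0, 563]) cube([321, 59, 22]);
  translate([46, 0, 852]) cube([321, 59, 22]);
  translate([46, 0, 1141]) cube([321, 59, 22]);
  translate([46, 0, 1430]) cube([321, 59, 22]);
  translate([46, 0, 1719]) cube([321, 59, 22]);
  translate([46, 0, 2008]) cube([321, 59, 22]);
}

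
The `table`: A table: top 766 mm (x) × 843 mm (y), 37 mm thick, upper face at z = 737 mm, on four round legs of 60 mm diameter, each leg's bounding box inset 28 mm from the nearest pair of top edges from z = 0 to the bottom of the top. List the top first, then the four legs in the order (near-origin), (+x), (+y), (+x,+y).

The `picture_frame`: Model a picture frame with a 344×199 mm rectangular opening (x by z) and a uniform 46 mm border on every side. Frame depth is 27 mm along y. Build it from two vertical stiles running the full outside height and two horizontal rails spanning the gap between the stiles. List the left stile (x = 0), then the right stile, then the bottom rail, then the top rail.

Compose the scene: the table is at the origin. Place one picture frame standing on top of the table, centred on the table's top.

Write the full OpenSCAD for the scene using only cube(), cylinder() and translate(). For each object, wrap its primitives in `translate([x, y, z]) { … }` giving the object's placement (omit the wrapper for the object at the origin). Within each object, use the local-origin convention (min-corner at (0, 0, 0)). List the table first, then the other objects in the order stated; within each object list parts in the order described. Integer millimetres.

translate([0, 0, 700]) cube([766, 843, 37]);
translate([58, 58, 0]) cylinder(h = 700, r = 30);
translate([708, 58, 0]) cylinder(h = 700, r = 30);
translate([58, 785, 0]) cylinder(h = 700, r = 30);
translate([708, 785, 0]) cylinder(h = 700, r = 30);
translate([165, 408, 737]) {
  cube([46, 27, 291]);
  translate([390, 0, 0]) cube([46, 27, 291]);
  translate([46, 0, 0]) cube([344, 27, 46]);
  translate([46, 0, 245]) cube([344, 27, 46]);
}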